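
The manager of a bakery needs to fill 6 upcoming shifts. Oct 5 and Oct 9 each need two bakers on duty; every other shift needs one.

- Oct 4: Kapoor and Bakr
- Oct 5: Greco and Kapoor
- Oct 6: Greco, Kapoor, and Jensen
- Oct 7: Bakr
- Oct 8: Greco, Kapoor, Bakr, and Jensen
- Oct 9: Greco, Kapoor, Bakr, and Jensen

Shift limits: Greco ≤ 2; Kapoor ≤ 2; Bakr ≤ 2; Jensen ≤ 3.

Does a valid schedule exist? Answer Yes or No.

Oct 5 can only be covered by Greco and Kapoor, so that assignment is forced.
Oct 7 can only be covered by Bakr, so that assignment is forced.
One valid schedule: Oct 4→Kapoor, Oct 5→Greco+Kapoor, Oct 6→Greco, Oct 7→Bakr, Oct 8→Jensen, Oct 9→Bakr+Jensen.
Loads: Greco 2/2, Kapoor 2/2, Bakr 2/2, Jensen 2/3 — all within limits.

Yes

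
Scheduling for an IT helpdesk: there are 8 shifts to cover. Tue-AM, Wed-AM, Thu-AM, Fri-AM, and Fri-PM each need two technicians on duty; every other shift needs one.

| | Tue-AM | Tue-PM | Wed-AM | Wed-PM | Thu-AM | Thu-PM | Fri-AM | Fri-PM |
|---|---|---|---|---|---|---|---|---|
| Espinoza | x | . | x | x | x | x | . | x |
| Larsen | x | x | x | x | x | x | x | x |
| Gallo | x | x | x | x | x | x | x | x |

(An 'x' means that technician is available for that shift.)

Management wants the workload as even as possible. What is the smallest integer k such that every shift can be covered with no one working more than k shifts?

With 3 technicians and 13 worker-slots to fill, someone must work at least ⌈13/3⌉ = 5 shifts, so k ≥ 5.
k = 5 works: Tue-AM→Espinoza+Larsen, Tue-PM→Larsen, Wed-AM→Espinoza+Larsen, Wed-PM→Espinoza, Thu-AM→Espinoza+Larsen, Thu-PM→Gallo, Fri-AM→Larsen+Gallo, Fri-PM→Espinoza+Gallo.
Loads: Espinoza 5, Larsen 5, Gallo 3 — all ≤ 5.

5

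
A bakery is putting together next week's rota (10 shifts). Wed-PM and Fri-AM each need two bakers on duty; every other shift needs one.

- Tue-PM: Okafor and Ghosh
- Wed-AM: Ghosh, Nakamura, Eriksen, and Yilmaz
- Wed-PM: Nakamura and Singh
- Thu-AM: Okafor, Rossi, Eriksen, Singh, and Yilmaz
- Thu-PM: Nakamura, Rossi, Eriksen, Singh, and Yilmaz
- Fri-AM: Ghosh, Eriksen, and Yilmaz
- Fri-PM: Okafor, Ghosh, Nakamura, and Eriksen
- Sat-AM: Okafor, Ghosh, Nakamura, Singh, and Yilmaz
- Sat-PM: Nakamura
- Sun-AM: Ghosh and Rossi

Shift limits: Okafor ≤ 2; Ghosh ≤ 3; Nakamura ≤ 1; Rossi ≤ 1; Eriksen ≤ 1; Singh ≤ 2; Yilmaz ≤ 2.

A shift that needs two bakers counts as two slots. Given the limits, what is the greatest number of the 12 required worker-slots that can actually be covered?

11

Total capacity across all bakers is 2+3+1+1+1+2+2 = 12, and 12 slots are needed, so at most 12 can be filled.
Shifts {Wed-PM, Sat-PM} need 3 slots but only Nakamura and Singh are available for them, supplying at most 2 — so at least 1 slot must go unfilled.
An assignment achieving 11: Tue-PM→Okafor, Wed-AM→Ghosh, Wed-PM→Singh, Thu-AM→Rossi, Thu-PM→Singh, Fri-AM→Ghosh+Eriksen, Fri-PM→Okafor, Sat-AM→Yilmaz, Sat-PM→Nakamura, Sun-AM→Ghosh.
Loads: Okafor 2/2, Ghosh 3/3, Nakamura 1/1, Rossi 1/1, Eriksen 1/1, Singh 2/2, Yilmaz 1/2.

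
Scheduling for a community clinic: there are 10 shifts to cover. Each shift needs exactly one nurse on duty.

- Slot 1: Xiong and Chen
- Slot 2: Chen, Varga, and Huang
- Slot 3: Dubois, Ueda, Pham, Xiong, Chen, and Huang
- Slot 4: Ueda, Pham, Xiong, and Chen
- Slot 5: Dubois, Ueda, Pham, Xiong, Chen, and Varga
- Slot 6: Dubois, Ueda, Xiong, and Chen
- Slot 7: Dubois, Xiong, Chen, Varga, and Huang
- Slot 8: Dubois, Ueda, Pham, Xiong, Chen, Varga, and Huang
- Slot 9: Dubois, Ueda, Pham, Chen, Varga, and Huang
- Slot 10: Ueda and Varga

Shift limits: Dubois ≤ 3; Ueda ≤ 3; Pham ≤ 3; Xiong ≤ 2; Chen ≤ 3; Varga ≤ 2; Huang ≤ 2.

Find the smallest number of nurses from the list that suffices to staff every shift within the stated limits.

10 slots to fill and no one can take more than 3, so at least ⌈10/3⌉ = 4 nurses are needed.
Dubois, Ueda, Pham, and Chen alone can cover everything: Slot 1→Chen, Slot 2→Chen, Slot 3→Dubois, Slot 4→Ueda, Slot 5→Ueda, Slot 6→Dubois, Slot 7→Dubois, Slot 8→Pham, Slot 9→Pham, Slot 10→Ueda.

4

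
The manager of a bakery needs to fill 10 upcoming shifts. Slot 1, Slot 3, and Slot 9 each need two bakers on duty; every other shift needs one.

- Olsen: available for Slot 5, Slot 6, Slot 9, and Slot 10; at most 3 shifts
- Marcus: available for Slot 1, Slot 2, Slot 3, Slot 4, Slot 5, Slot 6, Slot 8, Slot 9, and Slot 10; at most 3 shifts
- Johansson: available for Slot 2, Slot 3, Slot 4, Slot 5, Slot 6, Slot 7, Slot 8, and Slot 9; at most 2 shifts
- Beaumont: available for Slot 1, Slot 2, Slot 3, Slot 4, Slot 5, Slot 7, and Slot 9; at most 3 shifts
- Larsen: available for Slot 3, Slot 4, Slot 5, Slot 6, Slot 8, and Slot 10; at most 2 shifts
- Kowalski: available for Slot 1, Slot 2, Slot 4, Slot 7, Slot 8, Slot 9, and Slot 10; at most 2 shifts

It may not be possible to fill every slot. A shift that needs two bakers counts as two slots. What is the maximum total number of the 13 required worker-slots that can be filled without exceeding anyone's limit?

Total capacity across all bakers is 3+3+2+3+2+2 = 15, and 13 slots are needed, so at most 13 can be filled.
An assignment achieving 13: Slot 1→Marcus+Beaumont, Slot 2→Marcus, Slot 3→Marcus+Johansson, Slot 4→Beaumont, Slot 5→Olsen, Slot 6→Olsen, Slot 7→Johansson, Slot 8→Larsen, Slot 9→Beaumont+Kowalski, Slot 10→Olsen.
Loads: Olsen 3/3, Marcus 3/3, Johansson 2/2, Beaumont 3/3, Larsen 1/2, Kowalski 1/2.

13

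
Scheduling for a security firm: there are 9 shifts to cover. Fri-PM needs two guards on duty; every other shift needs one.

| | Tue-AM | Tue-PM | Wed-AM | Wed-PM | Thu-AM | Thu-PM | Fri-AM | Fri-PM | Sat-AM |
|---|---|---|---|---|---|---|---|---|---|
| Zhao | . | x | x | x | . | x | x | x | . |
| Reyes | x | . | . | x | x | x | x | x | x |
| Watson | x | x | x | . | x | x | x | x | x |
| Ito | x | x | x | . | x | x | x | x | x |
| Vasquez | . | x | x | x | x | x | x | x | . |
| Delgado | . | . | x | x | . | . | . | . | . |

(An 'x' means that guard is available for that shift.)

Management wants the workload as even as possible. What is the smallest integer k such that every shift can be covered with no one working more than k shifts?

With 6 guards and 10 worker-slots to fill, someone must work at least ⌈10/6⌉ = 2 shifts, so k ≥ 2.
k = 2 works: Tue-AM→Reyes, Tue-PM→Zhao, Wed-AM→Watson, Wed-PM→Zhao, Thu-AM→Watson, Thu-PM→Ito, Fri-AM→Vasquez, Fri-PM→Ito+Vasquez, Sat-AM→Reyes.
Loads: Zhao 2, Reyes 2, Watson 2, Ito 2, Vasquez 2, Delgado 0 — all ≤ 2.

2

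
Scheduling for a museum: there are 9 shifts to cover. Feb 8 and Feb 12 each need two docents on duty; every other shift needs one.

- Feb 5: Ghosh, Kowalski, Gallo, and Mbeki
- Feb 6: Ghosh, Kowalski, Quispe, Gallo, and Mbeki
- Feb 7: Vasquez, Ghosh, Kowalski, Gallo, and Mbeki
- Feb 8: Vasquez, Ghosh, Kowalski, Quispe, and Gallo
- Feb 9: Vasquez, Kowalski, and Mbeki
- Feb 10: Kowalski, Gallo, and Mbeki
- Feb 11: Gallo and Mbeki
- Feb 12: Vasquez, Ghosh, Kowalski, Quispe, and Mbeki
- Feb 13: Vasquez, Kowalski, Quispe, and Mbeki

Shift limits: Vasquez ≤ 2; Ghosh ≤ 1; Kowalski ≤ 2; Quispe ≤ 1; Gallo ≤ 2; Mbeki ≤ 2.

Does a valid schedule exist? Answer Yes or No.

No

Total capacity is 2+1+2+1+2+2 = 10 but 11 worker-slots are needed — infeasible.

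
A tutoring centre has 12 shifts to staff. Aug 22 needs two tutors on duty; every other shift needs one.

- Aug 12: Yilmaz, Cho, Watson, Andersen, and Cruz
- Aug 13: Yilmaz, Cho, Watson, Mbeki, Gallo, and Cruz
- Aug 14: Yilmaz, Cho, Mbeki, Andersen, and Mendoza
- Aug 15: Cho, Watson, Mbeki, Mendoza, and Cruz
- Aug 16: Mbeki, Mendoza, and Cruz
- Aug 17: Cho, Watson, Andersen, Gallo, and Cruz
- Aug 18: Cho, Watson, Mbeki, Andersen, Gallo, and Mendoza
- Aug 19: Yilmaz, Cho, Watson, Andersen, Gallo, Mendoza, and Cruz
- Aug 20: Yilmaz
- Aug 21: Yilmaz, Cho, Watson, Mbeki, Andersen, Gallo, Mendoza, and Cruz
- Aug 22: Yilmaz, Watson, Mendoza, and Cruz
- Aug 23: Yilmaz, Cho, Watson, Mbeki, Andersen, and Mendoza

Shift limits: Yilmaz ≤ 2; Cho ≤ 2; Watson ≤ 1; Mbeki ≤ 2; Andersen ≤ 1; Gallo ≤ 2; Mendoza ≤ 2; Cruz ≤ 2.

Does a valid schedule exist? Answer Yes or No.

Aug 20 can only be covered by Yilmaz, so that assignment is forced.
One valid schedule: Aug 12→Yilmaz, Aug 13→Mbeki, Aug 14→Cho, Aug 15→Cho, Aug 16→Mbeki, Aug 17→Watson, Aug 18→Andersen, Aug 19→Gallo, Aug 20→Yilmaz, Aug 21→Gallo, Aug 22→Mendoza+Cruz, Aug 23→Mendoza.
Loads: Yilmaz 2/2, Cho 2/2, Watson 1/1, Mbeki 2/2, Andersen 1/1, Gallo 2/2, Mendoza 2/2, Cruz 1/2 — all within limits.

Yes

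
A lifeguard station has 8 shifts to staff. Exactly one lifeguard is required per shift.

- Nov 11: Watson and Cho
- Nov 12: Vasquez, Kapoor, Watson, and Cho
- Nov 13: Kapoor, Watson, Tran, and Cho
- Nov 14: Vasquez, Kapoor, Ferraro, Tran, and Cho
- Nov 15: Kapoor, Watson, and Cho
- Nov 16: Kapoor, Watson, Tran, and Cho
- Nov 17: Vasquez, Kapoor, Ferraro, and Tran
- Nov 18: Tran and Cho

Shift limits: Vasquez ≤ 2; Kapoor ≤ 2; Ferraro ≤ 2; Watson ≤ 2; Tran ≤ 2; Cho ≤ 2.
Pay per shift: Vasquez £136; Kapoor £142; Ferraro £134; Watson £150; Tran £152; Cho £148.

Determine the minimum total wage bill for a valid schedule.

£1134

Picking the cheapest available lifeguard for each shift independently would cost £1126, but that ignores the shift limits.
An optimal schedule: Nov 11→Cho, Nov 12→Vasquez, Nov 13→Kapoor, Nov 14→Ferraro, Nov 15→Kapoor, Nov 16→Watson, Nov 17→Ferraro, Nov 18→Cho.
Total: 148 + 136 + 142 + 134 + 142 + 150 + 134 + 148 = £1134.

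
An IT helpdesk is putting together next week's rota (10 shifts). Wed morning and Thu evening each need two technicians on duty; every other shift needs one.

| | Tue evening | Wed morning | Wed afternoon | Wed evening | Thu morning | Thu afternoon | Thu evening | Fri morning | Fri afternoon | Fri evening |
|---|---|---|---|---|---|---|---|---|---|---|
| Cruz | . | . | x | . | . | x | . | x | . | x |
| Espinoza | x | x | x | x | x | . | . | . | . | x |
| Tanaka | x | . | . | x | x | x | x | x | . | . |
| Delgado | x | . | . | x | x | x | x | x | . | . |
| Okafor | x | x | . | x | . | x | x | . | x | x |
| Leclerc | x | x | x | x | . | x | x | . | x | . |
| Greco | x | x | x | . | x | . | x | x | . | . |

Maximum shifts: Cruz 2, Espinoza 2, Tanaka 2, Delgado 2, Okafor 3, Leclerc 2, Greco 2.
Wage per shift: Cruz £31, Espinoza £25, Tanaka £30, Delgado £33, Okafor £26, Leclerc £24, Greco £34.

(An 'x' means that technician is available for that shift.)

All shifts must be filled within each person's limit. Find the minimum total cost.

Picking the cheapest available technician for each shift independently would cost £299, but that ignores the shift limits.
An optimal schedule: Tue evening→Okafor, Wed morning→Espinoza+Okafor, Wed afternoon→Leclerc, Wed evening→Okafor, Thu morning→Tanaka, Thu afternoon→Cruz, Thu evening→Tanaka+Delgado, Fri morning→Cruz, Fri afternoon→Leclerc, Fri evening→Espinoza.
Total: 26 + 25 + 26 + 24 + 26 + 30 + 31 + 30 + 33 + 31 + 24 + 25 = £331.

£331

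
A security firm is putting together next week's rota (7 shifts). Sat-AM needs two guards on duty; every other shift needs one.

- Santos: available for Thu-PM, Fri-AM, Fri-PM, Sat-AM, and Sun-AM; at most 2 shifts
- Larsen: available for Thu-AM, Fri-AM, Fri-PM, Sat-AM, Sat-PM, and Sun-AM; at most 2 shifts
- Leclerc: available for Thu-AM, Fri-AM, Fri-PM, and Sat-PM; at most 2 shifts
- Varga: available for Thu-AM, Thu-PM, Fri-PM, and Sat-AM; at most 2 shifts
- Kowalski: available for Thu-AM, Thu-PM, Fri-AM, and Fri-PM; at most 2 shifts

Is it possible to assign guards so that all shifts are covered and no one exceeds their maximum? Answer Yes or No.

Yes

One valid schedule: Thu-AM→Leclerc, Thu-PM→Santos, Fri-AM→Leclerc, Fri-PM→Varga, Sat-AM→Larsen+Varga, Sat-PM→Larsen, Sun-AM→Santos.
Loads: Santos 2/2, Larsen 2/2, Leclerc 2/2, Varga 2/2, Kowalski 0/2 — all within limits.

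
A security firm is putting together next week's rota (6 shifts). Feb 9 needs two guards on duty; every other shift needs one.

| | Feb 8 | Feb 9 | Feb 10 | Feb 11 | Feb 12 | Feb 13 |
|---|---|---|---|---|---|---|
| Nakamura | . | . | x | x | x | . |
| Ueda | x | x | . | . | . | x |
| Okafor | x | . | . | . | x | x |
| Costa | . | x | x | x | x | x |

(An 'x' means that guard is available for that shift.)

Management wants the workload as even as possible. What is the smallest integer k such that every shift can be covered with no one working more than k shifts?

With 4 guards and 7 worker-slots to fill, someone must work at least ⌈7/4⌉ = 2 shifts, so k ≥ 2.
k = 2 works: Feb 8→Ueda, Feb 9→Ueda+Costa, Feb 10→Nakamura, Feb 11→Nakamura, Feb 12→Okafor, Feb 13→Okafor.
Loads: Nakamura 2, Ueda 2, Okafor 2, Costa 1 — all ≤ 2.

2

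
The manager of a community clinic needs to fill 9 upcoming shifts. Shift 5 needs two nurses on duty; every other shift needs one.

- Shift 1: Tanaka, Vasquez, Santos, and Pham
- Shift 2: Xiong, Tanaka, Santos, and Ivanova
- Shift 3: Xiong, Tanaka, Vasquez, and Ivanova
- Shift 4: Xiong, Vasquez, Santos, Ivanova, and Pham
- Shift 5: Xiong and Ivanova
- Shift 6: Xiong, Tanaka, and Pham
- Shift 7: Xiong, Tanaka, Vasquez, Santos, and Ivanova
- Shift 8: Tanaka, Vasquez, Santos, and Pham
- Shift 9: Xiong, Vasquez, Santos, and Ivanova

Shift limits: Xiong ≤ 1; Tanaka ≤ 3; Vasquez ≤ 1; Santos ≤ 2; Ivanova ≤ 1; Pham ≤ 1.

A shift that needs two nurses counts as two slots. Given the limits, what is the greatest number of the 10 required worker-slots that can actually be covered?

9

Total capacity across all nurses is 1+3+1+2+1+1 = 9, and 10 slots are needed, so at most 9 can be filled.
An assignment achieving 9: Shift 1→Tanaka, Shift 2→Tanaka, Shift 3→Vasquez, Shift 4→Pham, Shift 5→Xiong+Ivanova, Shift 6→Tanaka, Shift 8→Santos, Shift 9→Santos.
Loads: Xiong 1/1, Tanaka 3/3, Vasquez 1/1, Santos 2/2, Ivanova 1/1, Pham 1/1.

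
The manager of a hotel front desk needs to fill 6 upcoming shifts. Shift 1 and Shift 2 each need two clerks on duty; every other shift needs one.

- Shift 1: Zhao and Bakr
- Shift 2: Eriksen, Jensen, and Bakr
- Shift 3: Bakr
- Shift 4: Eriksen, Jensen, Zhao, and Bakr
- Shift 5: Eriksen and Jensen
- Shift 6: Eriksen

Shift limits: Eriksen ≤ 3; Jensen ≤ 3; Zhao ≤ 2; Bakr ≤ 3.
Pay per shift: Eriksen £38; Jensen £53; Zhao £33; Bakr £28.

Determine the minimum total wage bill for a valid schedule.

Shift 1 can only be covered by Zhao and Bakr, so that assignment is forced.
Shift 3 can only be covered by Bakr, so that assignment is forced.
Shift 6 can only be covered by Eriksen, so that assignment is forced.
Picking the cheapest available clerk for each shift independently would cost £259, but that ignores the shift limits.
An optimal schedule: Shift 1→Bakr+Zhao, Shift 2→Bakr+Eriksen, Shift 3→Bakr, Shift 4→Zhao, Shift 5→Eriksen, Shift 6→Eriksen.
Total: 28 + 33 + 28 + 38 + 28 + 33 + 38 + 38 = £264.

£264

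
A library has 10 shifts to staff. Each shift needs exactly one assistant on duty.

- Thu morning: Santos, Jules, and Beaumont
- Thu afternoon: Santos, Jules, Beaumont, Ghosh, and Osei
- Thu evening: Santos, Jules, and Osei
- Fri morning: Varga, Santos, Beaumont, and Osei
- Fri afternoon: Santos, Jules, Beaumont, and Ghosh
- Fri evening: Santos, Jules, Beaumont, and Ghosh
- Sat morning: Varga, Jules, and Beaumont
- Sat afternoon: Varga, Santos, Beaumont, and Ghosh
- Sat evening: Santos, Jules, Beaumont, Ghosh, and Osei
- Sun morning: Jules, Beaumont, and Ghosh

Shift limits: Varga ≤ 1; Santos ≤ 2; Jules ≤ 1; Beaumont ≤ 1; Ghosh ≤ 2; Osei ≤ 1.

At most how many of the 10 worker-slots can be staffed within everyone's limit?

Total capacity across all assistants is 1+2+1+1+2+1 = 8, and 10 slots are needed, so at most 8 can be filled.
An assignment achieving 8: Thu morning→Santos, Thu afternoon→Osei, Thu evening→Santos, Fri morning→Beaumont, Fri afternoon→Ghosh, Fri evening→Ghosh, Sat morning→Varga, Sun morning→Jules.
Loads: Varga 1/1, Santos 2/2, Jules 1/1, Beaumont 1/1, Ghosh 2/2, Osei 1/1.

8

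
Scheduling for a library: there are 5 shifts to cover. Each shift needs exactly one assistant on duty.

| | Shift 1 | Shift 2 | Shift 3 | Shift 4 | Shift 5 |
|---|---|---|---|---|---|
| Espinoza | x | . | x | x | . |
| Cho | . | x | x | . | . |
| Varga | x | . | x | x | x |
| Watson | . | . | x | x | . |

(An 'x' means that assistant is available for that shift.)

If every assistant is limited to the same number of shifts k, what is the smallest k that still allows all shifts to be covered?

2

With 4 assistants and 5 worker-slots to fill, someone must work at least ⌈5/4⌉ = 2 shifts, so k ≥ 2.
k = 2 works: Shift 1→Espinoza, Shift 2→Cho, Shift 3→Cho, Shift 4→Espinoza, Shift 5→Varga.
Loads: Espinoza 2, Cho 2, Varga 1, Watson 0 — all ≤ 2.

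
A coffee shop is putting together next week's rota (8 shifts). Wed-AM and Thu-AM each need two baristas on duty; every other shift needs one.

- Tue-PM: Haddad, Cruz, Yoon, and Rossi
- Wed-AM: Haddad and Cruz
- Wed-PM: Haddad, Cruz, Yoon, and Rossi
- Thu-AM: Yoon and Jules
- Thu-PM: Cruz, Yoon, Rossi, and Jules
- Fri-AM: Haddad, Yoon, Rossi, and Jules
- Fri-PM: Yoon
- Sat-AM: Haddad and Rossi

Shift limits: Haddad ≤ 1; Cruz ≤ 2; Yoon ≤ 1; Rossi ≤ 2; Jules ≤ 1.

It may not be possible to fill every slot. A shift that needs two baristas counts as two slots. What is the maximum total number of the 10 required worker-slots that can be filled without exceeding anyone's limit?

7

Total capacity across all baristas is 1+2+1+2+1 = 7, and 10 slots are needed, so at most 7 can be filled.
An assignment achieving 7: Tue-PM→Cruz, Wed-AM→Haddad+Cruz, Wed-PM→Rossi, Thu-AM→Jules, Fri-PM→Yoon, Sat-AM→Rossi.
Loads: Haddad 1/1, Cruz 2/2, Yoon 1/1, Rossi 2/2, Jules 1/1.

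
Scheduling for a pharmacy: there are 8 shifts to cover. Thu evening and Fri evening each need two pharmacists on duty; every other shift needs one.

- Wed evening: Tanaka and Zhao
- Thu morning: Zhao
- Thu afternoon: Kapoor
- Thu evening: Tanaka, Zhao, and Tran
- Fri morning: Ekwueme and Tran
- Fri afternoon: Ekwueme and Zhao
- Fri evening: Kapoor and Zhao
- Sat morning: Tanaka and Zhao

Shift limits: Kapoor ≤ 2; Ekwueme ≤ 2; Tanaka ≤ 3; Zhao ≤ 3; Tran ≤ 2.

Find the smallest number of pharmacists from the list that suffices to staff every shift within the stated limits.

10 slots to fill and no one can take more than 3, so at least ⌈10/3⌉ = 4 pharmacists are needed.
Kapoor, Ekwueme, Tanaka, and Zhao alone can cover everything: Wed evening→Tanaka, Thu morning→Zhao, Thu afternoon→Kapoor, Thu evening→Tanaka+Zhao, Fri morning→Ekwueme, Fri afternoon→Ekwueme, Fri evening→Kapoor+Zhao, Sat morning→Tanaka.

4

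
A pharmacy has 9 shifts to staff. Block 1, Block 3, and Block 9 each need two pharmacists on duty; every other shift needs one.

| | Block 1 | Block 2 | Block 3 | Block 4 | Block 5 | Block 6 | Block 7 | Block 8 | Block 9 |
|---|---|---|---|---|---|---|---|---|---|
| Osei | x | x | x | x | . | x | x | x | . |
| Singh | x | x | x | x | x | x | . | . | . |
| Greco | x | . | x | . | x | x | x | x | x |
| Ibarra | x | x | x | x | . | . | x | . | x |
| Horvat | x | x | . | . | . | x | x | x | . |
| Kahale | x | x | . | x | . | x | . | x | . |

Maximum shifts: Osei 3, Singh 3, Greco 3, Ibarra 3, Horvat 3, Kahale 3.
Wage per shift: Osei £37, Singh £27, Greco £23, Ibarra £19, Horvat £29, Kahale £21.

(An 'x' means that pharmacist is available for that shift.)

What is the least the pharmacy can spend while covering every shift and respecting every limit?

£270

Block 9 can only be covered by Greco and Ibarra, so that assignment is forced.
Picking the cheapest available pharmacist for each shift independently would cost £246, but that ignores the shift limits.
An optimal schedule: Block 1→Kahale+Singh, Block 2→Kahale, Block 3→Greco+Singh, Block 4→Ibarra, Block 5→Greco, Block 6→Singh, Block 7→Ibarra, Block 8→Kahale, Block 9→Ibarra+Greco.
Total: 21 + 27 + 21 + 23 + 27 + 19 + 23 + 27 + 19 + 21 + 19 + 23 = £270.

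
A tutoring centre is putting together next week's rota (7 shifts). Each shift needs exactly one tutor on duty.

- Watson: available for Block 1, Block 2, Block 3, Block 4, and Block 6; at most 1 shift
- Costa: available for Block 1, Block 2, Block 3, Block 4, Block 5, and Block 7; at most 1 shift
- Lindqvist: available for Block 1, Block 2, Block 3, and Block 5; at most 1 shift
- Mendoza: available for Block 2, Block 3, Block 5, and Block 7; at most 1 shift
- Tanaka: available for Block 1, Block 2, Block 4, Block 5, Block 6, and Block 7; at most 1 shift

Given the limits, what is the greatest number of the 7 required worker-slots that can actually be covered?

Total capacity across all tutors is 1+1+1+1+1 = 5, and 7 slots are needed, so at most 5 can be filled.
An assignment achieving 5: Block 1→Lindqvist, Block 4→Costa, Block 5→Tanaka, Block 6→Watson, Block 7→Mendoza.
Loads: Watson 1/1, Costa 1/1, Lindqvist 1/1, Mendoza 1/1, Tanaka 1/1.

5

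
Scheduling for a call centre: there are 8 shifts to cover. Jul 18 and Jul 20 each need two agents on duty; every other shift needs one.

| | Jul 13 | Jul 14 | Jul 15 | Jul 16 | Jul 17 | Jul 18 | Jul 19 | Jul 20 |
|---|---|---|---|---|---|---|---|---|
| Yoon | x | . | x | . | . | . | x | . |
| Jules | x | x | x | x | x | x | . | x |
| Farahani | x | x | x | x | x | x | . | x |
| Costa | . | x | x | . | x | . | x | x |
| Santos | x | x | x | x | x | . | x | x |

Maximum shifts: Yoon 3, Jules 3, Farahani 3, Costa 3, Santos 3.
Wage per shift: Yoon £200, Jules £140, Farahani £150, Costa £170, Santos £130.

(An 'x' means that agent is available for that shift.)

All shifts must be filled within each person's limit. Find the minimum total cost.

£1430

Jul 18 can only be covered by Jules and Farahani, so that assignment is forced.
Picking the cheapest available agent for each shift independently would cost £1340, but that ignores the shift limits.
An optimal schedule: Jul 13→Santos, Jul 14→Jules, Jul 15→Farahani, Jul 16→Santos, Jul 17→Jules, Jul 18→Jules+Farahani, Jul 19→Santos, Jul 20→Farahani+Costa.
Total: 130 + 140 + 150 + 130 + 140 + 140 + 150 + 130 + 150 + 170 = £1430.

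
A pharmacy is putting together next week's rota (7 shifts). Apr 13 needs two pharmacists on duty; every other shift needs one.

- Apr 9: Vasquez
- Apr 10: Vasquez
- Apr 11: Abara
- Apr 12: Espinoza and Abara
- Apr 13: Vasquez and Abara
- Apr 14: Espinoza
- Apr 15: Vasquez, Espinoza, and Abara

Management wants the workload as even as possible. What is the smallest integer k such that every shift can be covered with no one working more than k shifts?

3

With 3 pharmacists and 8 worker-slots to fill, someone must work at least ⌈8/3⌉ = 3 shifts, so k ≥ 3.
k = 3 works: Apr 9→Vasquez, Apr 10→Vasquez, Apr 11→Abara, Apr 12→Espinoza, Apr 13→Vasquez+Abara, Apr 14→Espinoza, Apr 15→Espinoza.
Loads: Vasquez 3, Espinoza 3, Abara 2 — all ≤ 3.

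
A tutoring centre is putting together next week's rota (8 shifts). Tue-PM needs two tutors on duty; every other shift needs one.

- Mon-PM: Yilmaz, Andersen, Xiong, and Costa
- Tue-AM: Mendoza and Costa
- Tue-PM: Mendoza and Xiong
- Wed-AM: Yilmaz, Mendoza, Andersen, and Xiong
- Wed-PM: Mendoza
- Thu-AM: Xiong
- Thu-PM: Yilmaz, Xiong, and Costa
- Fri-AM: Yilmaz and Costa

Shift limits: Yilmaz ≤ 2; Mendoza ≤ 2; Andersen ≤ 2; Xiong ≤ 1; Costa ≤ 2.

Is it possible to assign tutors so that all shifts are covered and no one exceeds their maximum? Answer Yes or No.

No

Total capacity is 9 and 9 slots are needed, so capacity alone doesn't rule it out.
Shifts {Tue-PM, Thu-AM} need 3 worker-slots in total, but the tutors available for any of those shifts (Mendoza and Xiong) can supply at most 2 among them. So no valid schedule exists.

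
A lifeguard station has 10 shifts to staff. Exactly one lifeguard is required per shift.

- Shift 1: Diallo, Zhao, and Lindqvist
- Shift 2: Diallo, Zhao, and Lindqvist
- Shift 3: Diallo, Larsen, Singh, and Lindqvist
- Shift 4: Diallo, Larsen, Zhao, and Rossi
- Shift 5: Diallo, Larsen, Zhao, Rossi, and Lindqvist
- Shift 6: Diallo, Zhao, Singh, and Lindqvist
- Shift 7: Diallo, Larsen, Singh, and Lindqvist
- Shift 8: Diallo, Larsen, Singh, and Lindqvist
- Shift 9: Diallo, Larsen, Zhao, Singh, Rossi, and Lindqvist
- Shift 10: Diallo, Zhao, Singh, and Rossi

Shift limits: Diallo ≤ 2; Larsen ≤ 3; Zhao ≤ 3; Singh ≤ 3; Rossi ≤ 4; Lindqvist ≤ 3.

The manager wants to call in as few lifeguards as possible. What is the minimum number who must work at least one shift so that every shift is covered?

3

10 slots to fill and no one can take more than 4, so at least ⌈10/4⌉ = 3 lifeguards are needed.
Larsen, Zhao, and Rossi alone can cover everything: Shift 1→Zhao, Shift 2→Zhao, Shift 3→Larsen, Shift 4→Rossi, Shift 5→Rossi, Shift 6→Zhao, Shift 7→Larsen, Shift 8→Larsen, Shift 9→Rossi, Shift 10→Rossi.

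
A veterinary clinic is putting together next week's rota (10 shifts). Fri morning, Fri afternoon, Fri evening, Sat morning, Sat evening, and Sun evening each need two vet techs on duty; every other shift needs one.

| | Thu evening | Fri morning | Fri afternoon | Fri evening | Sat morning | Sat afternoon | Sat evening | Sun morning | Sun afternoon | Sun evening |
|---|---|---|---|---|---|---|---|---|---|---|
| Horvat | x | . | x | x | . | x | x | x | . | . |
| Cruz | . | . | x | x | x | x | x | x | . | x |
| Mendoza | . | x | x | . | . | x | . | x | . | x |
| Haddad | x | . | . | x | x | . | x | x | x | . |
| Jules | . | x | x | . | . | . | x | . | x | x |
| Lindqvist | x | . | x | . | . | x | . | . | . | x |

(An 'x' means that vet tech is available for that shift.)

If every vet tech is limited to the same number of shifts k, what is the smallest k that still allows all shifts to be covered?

3

With 6 vet techs and 16 worker-slots to fill, someone must work at least ⌈16/6⌉ = 3 shifts, so k ≥ 3.
k = 3 works: Thu evening→Horvat, Fri morning→Mendoza+Jules, Fri afternoon→Mendoza+Lindqvist, Fri evening→Horvat+Cruz, Sat morning→Cruz+Haddad, Sat afternoon→Horvat, Sat evening→Haddad+Jules, Sun morning→Cruz, Sun afternoon→Haddad, Sun evening→Mendoza+Jules.
Loads: Horvat 3, Cruz 3, Mendoza 3, Haddad 3, Jules 3, Lindqvist 1 — all ≤ 3.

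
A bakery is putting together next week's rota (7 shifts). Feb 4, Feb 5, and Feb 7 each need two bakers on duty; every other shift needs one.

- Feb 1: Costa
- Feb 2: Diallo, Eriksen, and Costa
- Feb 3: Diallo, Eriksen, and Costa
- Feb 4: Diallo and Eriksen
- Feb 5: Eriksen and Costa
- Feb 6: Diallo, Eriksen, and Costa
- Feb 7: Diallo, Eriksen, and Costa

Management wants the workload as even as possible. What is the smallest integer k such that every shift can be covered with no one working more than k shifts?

4

With 3 bakers and 10 worker-slots to fill, someone must work at least ⌈10/3⌉ = 4 shifts, so k ≥ 4.
k = 4 works: Feb 1→Costa, Feb 2→Diallo, Feb 3→Diallo, Feb 4→Diallo+Eriksen, Feb 5→Eriksen+Costa, Feb 6→Diallo, Feb 7→Eriksen+Costa.
Loads: Diallo 4, Eriksen 3, Costa 3 — all ≤ 4.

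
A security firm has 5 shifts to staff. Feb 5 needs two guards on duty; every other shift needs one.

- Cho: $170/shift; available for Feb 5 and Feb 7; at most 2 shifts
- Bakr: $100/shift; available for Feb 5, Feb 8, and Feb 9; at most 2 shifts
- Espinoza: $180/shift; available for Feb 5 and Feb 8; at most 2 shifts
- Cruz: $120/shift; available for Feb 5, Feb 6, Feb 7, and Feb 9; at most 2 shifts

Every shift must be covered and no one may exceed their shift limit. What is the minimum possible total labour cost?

$780

Feb 6 can only be covered by Cruz, so that assignment is forced.
Picking the cheapest available guard for each shift independently would cost $660, but that ignores the shift limits.
An optimal schedule: Feb 5→Cruz+Cho, Feb 6→Cruz, Feb 7→Cho, Feb 8→Bakr, Feb 9→Bakr.
Total: 120 + 170 + 120 + 170 + 100 + 100 = $780.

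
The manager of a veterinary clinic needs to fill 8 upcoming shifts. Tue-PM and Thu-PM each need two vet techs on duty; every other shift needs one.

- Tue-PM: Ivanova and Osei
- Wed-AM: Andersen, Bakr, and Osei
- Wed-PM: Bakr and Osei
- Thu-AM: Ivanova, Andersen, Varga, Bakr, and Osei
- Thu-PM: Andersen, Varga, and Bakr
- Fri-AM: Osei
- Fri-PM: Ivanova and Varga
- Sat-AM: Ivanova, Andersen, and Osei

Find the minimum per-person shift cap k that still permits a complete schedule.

With 5 vet techs and 10 worker-slots to fill, someone must work at least ⌈10/5⌉ = 2 shifts, so k ≥ 2.
k = 2 works: Tue-PM→Ivanova+Osei, Wed-AM→Andersen, Wed-PM→Bakr, Thu-AM→Varga, Thu-PM→Varga+Bakr, Fri-AM→Osei, Fri-PM→Ivanova, Sat-AM→Andersen.
Loads: Ivanova 2, Andersen 2, Varga 2, Bakr 2, Osei 2 — all ≤ 2.

2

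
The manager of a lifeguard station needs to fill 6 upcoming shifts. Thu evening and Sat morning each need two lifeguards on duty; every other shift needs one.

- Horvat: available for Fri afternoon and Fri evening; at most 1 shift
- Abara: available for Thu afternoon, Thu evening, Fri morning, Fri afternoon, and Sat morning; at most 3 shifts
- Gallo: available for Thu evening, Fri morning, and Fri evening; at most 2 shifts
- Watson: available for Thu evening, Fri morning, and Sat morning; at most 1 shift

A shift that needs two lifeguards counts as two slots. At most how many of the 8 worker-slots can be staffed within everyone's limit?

7

Total capacity across all lifeguards is 1+3+2+1 = 7, and 8 slots are needed, so at most 7 can be filled.
An assignment achieving 7: Thu afternoon→Abara, Thu evening→Abara+Gallo, Fri afternoon→Horvat, Fri evening→Gallo, Sat morning→Abara+Watson.
Loads: Horvat 1/1, Abara 3/3, Gallo 2/2, Watson 1/1.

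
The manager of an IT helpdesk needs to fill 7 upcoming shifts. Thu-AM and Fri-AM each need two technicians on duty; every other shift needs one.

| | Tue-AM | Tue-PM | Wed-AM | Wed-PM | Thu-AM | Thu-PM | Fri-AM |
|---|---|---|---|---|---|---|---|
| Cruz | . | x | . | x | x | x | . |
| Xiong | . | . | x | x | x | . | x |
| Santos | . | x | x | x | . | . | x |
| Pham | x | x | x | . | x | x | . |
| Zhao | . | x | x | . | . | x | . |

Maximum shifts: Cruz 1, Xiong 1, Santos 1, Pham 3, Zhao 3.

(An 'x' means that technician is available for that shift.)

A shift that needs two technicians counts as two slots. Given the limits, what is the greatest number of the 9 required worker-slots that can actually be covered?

Total capacity across all technicians is 1+1+1+3+3 = 9, and 9 slots are needed, so at most 9 can be filled.
Shifts {Wed-PM, Thu-AM, Fri-AM} need 5 slots but only Cruz, Xiong, Santos, and Pham are available for them, supplying at most 4 — so at least 1 slot must go unfilled.
An assignment achieving 8: Tue-AM→Pham, Tue-PM→Zhao, Wed-AM→Zhao, Wed-PM→Cruz, Thu-AM→Pham, Thu-PM→Pham, Fri-AM→Xiong+Santos.
Loads: Cruz 1/1, Xiong 1/1, Santos 1/1, Pham 3/3, Zhao 2/3.

8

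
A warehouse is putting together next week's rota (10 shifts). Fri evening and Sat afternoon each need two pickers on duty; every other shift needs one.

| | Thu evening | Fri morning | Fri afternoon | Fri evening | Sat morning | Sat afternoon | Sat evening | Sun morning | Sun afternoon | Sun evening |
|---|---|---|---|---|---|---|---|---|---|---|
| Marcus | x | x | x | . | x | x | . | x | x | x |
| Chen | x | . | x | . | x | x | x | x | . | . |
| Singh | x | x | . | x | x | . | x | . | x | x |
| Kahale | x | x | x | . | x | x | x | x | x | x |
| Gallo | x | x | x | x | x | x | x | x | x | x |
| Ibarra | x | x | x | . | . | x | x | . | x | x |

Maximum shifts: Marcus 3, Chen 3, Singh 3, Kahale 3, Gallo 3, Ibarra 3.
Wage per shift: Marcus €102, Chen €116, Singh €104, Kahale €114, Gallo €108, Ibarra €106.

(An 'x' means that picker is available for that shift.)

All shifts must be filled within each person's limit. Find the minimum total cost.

€1260

Fri evening can only be covered by Singh and Gallo, so that assignment is forced.
Picking the cheapest available picker for each shift independently would cost €1238, but that ignores the shift limits.
An optimal schedule: Thu evening→Gallo, Fri morning→Marcus, Fri afternoon→Marcus, Fri evening→Singh+Gallo, Sat morning→Singh, Sat afternoon→Ibarra+Gallo, Sat evening→Singh, Sun morning→Marcus, Sun afternoon→Ibarra, Sun evening→Ibarra.
Total: 108 + 102 + 102 + 104 + 108 + 104 + 106 + 108 + 104 + 102 + 106 + 106 = €1260.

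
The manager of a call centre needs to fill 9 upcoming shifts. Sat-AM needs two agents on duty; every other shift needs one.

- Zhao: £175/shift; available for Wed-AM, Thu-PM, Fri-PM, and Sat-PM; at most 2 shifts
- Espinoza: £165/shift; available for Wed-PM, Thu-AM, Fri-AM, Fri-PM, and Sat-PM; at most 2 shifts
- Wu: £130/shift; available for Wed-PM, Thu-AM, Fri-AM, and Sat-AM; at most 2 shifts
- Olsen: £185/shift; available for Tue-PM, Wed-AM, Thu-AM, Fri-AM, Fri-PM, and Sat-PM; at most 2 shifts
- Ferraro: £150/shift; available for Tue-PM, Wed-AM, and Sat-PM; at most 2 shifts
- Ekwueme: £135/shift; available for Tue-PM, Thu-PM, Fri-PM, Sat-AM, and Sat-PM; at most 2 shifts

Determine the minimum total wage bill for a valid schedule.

Sat-AM can only be covered by Wu and Ekwueme, so that assignment is forced.
Picking the cheapest available agent for each shift independently would cost £1345, but that ignores the shift limits.
An optimal schedule: Tue-PM→Ferraro, Wed-AM→Ferraro, Wed-PM→Wu, Thu-AM→Espinoza, Thu-PM→Ekwueme, Fri-AM→Espinoza, Fri-PM→Zhao, Sat-AM→Wu+Ekwueme, Sat-PM→Zhao.
Total: 150 + 150 + 130 + 165 + 135 + 165 + 175 + 130 + 135 + 175 = £1510.

£1510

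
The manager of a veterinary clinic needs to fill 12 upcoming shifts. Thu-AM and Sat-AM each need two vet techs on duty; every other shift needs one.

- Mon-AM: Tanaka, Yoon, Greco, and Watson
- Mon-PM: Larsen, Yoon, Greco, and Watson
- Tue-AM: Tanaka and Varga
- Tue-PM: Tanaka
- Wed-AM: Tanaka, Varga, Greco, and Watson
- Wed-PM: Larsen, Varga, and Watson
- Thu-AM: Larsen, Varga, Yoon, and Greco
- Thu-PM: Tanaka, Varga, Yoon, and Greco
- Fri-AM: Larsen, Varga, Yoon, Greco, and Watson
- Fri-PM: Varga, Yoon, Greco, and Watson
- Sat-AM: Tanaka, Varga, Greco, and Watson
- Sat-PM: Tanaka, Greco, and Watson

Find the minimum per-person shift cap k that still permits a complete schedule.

3

With 6 vet techs and 14 worker-slots to fill, someone must work at least ⌈14/6⌉ = 3 shifts, so k ≥ 3.
k = 3 works: Mon-AM→Yoon, Mon-PM→Larsen, Tue-AM→Tanaka, Tue-PM→Tanaka, Wed-AM→Varga, Wed-PM→Larsen, Thu-AM→Yoon+Greco, Thu-PM→Varga, Fri-AM→Larsen, Fri-PM→Varga, Sat-AM→Greco+Watson, Sat-PM→Tanaka.
Loads: Tanaka 3, Larsen 3, Varga 3, Yoon 2, Greco 2, Watson 1 — all ≤ 3.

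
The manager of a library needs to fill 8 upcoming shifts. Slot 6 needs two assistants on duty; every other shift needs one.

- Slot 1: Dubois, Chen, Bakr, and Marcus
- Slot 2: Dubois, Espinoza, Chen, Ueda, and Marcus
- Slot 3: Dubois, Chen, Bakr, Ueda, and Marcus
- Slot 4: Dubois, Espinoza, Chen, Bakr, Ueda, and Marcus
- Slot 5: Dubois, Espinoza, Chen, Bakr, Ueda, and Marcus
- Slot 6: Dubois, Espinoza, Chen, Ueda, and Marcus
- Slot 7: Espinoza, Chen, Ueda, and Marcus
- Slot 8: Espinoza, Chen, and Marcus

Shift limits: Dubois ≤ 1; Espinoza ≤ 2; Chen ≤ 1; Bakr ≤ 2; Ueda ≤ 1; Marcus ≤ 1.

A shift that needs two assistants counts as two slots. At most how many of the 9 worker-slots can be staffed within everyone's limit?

8

Total capacity across all assistants is 1+2+1+2+1+1 = 8, and 9 slots are needed, so at most 8 can be filled.
An assignment achieving 8: Slot 1→Dubois, Slot 2→Chen, Slot 3→Bakr, Slot 4→Bakr, Slot 6→Ueda+Marcus, Slot 7→Espinoza, Slot 8→Espinoza.
Loads: Dubois 1/1, Espinoza 2/2, Chen 1/1, Bakr 2/2, Ueda 1/1, Marcus 1/1.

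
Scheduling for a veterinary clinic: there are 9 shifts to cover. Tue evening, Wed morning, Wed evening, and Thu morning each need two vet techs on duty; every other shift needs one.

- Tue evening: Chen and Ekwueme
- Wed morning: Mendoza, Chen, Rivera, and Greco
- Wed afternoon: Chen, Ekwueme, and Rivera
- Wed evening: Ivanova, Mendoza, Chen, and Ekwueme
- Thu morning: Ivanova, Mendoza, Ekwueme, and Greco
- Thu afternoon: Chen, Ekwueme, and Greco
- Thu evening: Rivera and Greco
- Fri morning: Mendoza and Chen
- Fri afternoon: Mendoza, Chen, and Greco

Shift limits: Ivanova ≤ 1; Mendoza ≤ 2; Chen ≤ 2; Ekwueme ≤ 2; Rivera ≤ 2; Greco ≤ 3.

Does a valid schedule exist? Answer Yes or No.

Total capacity is 1+2+2+2+2+3 = 12 but 13 worker-slots are needed — infeasible.

No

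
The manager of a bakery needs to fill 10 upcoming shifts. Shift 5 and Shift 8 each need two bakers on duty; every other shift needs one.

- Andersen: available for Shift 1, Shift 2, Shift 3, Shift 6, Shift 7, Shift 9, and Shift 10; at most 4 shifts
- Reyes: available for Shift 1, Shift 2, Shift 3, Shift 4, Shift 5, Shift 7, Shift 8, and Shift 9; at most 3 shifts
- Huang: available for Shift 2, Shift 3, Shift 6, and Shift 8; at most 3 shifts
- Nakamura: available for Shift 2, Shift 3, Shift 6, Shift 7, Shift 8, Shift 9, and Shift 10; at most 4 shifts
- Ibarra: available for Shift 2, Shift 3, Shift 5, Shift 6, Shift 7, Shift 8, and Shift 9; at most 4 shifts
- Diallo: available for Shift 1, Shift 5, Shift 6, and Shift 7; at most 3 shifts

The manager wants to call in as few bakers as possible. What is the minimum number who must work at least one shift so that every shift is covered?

12 slots to fill and no one can take more than 4, so at least ⌈12/4⌉ = 3 bakers are needed.
No set of 3 bakers can cover every shift (each such set leaves at least one shift with no one available or exceeds a cap).
Andersen, Reyes, Huang, and Ibarra alone can cover everything: Shift 1→Andersen, Shift 2→Huang, Shift 3→Huang, Shift 4→Reyes, Shift 5→Reyes+Ibarra, Shift 6→Andersen, Shift 7→Andersen, Shift 8→Reyes+Huang, Shift 9→Ibarra, Shift 10→Andersen.

4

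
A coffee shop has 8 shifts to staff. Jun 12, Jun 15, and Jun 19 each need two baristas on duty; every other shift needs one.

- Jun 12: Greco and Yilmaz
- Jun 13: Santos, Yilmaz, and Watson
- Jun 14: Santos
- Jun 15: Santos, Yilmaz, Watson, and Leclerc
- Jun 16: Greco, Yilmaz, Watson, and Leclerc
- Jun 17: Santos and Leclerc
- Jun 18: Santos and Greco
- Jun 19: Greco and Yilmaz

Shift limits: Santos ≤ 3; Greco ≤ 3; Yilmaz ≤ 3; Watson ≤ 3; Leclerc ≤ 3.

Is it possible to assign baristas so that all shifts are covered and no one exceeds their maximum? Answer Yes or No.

Jun 12 can only be covered by Greco and Yilmaz, so that assignment is forced.
Jun 14 can only be covered by Santos, so that assignment is forced.
Jun 19 can only be covered by Greco and Yilmaz, so that assignment is forced.
One valid schedule: Jun 12→Greco+Yilmaz, Jun 13→Yilmaz, Jun 14→Santos, Jun 15→Watson+Leclerc, Jun 16→Greco, Jun 17→Santos, Jun 18→Santos, Jun 19→Greco+Yilmaz.
Loads: Santos 3/3, Greco 3/3, Yilmaz 3/3, Watson 1/3, Leclerc 1/3 — all within limits.

Yes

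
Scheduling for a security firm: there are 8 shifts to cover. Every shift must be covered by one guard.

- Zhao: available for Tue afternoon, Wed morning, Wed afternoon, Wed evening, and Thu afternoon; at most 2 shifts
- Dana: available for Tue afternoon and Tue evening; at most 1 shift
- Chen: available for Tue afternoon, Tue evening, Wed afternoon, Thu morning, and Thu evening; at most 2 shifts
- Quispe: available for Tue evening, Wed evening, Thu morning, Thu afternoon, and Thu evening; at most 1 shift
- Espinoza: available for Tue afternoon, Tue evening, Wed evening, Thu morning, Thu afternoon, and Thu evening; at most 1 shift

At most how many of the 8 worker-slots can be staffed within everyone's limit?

7

Total capacity across all guards is 2+1+2+1+1 = 7, and 8 slots are needed, so at most 7 can be filled.
An assignment achieving 7: Tue afternoon→Dana, Wed morning→Zhao, Wed afternoon→Zhao, Wed evening→Quispe, Thu morning→Chen, Thu afternoon→Espinoza, Thu evening→Chen.
Loads: Zhao 2/2, Dana 1/1, Chen 2/2, Quispe 1/1, Espinoza 1/1.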